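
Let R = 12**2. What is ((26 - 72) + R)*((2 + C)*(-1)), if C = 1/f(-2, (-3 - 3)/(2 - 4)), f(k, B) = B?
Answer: -686/3 ≈ -228.67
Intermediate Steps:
C = 1/3 (C = 1/((-3 - 3)/(2 - 4)) = 1/(-6/(-2)) = 1/(-6*(-1/2)) = 1/3 ≈ 0.33333)
R = 144
((26 - 72) + R)*((2 + C)*(-1)) = ((26 - 72) + 144)*((2 + 1/3)*(-1)) = (-46 + 144)*((7/3)*(-1)) = 98*(-7/3) = -686/3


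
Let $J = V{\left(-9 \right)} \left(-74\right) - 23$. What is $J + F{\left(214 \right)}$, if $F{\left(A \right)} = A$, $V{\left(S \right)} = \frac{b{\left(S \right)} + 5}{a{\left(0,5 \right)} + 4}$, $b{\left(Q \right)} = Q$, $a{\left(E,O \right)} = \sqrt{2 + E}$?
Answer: $\frac{1929}{7} - \frac{148 \sqrt{2}}{7} \approx 245.67$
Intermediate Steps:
$V{\left(S \right)} = \frac{5 + S}{4 + \sqrt{2}}$ ($V{\left(S \right)} = \frac{S + 5}{\sqrt{2 + 0} + 4} = \frac{5 + S}{\sqrt{2} + 4} = \frac{5 + S}{4 + \sqrt{2}}$)
$J = -23 + \frac{296}{4 + \sqrt{2}}$ ($J = \frac{5 - 9}{4 + \sqrt{2}} \left(-74\right) - 23 = \frac{1}{4 + \sqrt{2}} \left(-4\right) \left(-74\right) - 23 = - \frac{4}{4 + \sqrt{2}} \left(-74\right) - 23 = \frac{296}{4 + \sqrt{2}} - 23 = -23 + \frac{296}{4 + \sqrt{2}} \approx 31.671$)
$J + F{\left(214 \right)} = \left(\frac{431}{7} - \frac{148 \sqrt{2}}{7}\right) + 214 = \frac{1929}{7} - \frac{148 \sqrt{2}}{7}$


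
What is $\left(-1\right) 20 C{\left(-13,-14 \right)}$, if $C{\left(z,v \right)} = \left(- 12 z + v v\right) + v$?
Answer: $-6760$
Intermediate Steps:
$C{\left(z,v \right)} = v + v^{2} - 12 z$ ($C{\left(z,v \right)} = \left(- 12 z + v^{2}\right) + v = \left(v^{2} - 12 z\right) + v = v + v^{2} - 12 z$)
$\left(-1\right) 20 C{\left(-13,-14 \right)} = \left(-1\right) 20 \left(-14 + \left(-14\right)^{2} - -156\right) = - 20 \left(-14 + 196 + 156\right) = \left(-20\right) 338 = -6760$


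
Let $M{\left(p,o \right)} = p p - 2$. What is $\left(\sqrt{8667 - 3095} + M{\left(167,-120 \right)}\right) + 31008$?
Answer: $58895 + 2 \sqrt{1393} \approx 58970.0$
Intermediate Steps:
$M{\left(p,o \right)} = -2 + p^{2}$ ($M{\left(p,o \right)} = p^{2} - 2 = -2 + p^{2}$)
$\left(\sqrt{8667 - 3095} + M{\left(167,-120 \right)}\right) + 31008 = \left(\sqrt{8667 - 3095} - \left(2 - 167^{2}\right)\right) + 31008 = \left(\sqrt{5572} + \left(-2 + 27889\right)\right) + 31008 = \left(2 \sqrt{1393} + 27887\right) + 31008 = \left(27887 + 2 \sqrt{1393}\right) + 31008 = 58895 + 2 \sqrt{1393}$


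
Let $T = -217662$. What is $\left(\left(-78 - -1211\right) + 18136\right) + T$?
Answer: $-198393$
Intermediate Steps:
$\left(\left(-78 - -1211\right) + 18136\right) + T = \left(\left(-78 - -1211\right) + 18136\right) - 217662 = \left(\left(-78 + 1211\right) + 18136\right) - 217662 = \left(1133 + 18136\right) - 217662 = 19269 - 217662 = -198393$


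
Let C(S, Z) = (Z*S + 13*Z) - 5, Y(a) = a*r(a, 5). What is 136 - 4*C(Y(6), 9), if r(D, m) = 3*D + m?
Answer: -5280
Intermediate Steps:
r(D, m) = m + 3*D
Y(a) = a*(5 + 3*a)
C(S, Z) = -5 + 13*Z + S*Z (C(S, Z) = (S*Z + 13*Z) - 5 = (13*Z + S*Z) - 5 = -5 + 13*Z + S*Z)
136 - 4*C(Y(6), 9) = 136 - 4*(-5 + 13*9 + (6*(5 + 3*6))*9) = 136 - 4*(-5 + 117 + (6*(5 + 18))*9) = 136 - 4*(-5 + 117 + (6*23)*9) = 136 - 4*(-5 + 117 + 138*9) = 136 - 4*(-5 + 117 + 1242) = 136 - 4*1354 = 136 - 5416 = -5280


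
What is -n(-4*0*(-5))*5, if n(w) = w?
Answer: 0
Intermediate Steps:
-n(-4*0*(-5))*5 = -(-4*0)*(-5)*5 = -0*(-5)*5 = -1*0*5 = 0*5 = 0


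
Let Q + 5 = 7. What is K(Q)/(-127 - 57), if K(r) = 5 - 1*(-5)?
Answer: -5/92 ≈ -0.054348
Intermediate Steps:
Q = 2 (Q = -5 + 7 = 2)
K(r) = 10 (K(r) = 5 + 5 = 10)
K(Q)/(-127 - 57) = 10/(-127 - 57) = 10/(-184) = 10*(-1/184) = -5/92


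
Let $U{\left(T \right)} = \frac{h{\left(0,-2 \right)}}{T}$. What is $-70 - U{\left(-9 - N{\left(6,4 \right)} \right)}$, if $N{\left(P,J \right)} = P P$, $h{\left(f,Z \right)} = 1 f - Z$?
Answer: $- \frac{3148}{45} \approx -69.956$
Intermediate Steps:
$h{\left(f,Z \right)} = f - Z$
$N{\left(P,J \right)} = P^{2}$
$U{\left(T \right)} = \frac{2}{T}$ ($U{\left(T \right)} = \frac{0 - -2}{T} = \frac{0 + 2}{T} = \frac{2}{T}$)
$-70 - U{\left(-9 - N{\left(6,4 \right)} \right)} = -70 - \frac{2}{-9 - 6^{2}} = -70 - \frac{2}{-9 - 36} = -70 - \frac{2}{-45} = -70 - 2 \left(- \frac{1}{45}\right) = -70 - - \frac{2}{45} = -70 + \frac{2}{45} = - \frac{3148}{45}$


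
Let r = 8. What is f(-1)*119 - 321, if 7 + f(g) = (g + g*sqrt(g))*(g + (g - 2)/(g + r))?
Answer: -984 + 170*I ≈ -984.0 + 170.0*I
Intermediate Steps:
f(g) = -7 + (g + g**(3/2))*(g + (-2 + g)/(8 + g)) (f(g) = -7 + (g + g*sqrt(g))*(g + (g - 2)/(g + 8)) = -7 + (g + g**(3/2))*(g + (-2 + g)/(8 + g)))
f(-1)*119 - 321 = ((-56 + (-1)**3 + (-1)**(7/2) - 9*(-1) - (-2)*I + 9*(-1)**2 + 9*(-1)**(5/2))/(8 - 1))*119 - 321 = ((-56 - 1 - I + 9 - (-2)*I + 9*1 + 9*I)/7)*119 - 321 = ((-56 - 1 - I + 9 + 2*I + 9 + 9*I)/7)*119 - 321 = ((-39 + 10*I)/7)*119 - 321 = (-39/7 + 10*I/7)*119 - 321 = (-663 + 170*I) - 321 = -984 + 170*I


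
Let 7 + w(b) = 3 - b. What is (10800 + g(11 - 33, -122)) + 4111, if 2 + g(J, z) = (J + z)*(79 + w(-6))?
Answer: 3245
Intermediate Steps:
w(b) = -4 - b (w(b) = -7 + (3 - b) = -4 - b)
g(J, z) = -2 + 81*J + 81*z (g(J, z) = -2 + (J + z)*(79 + (-4 - 1*(-6))) = -2 + (J + z)*(79 + (-4 + 6)) = -2 + (J + z)*(79 + 2) = -2 + (J + z)*81 = -2 + (81*J + 81*z) = -2 + 81*J + 81*z)
(10800 + g(11 - 33, -122)) + 4111 = (10800 + (-2 + 81*(11 - 33) + 81*(-122))) + 4111 = (10800 + (-2 + 81*(-22) - 9882)) + 4111 = (10800 + (-2 - 1782 - 9882)) + 4111 = (10800 - 11666) + 4111 = -866 + 4111 = 3245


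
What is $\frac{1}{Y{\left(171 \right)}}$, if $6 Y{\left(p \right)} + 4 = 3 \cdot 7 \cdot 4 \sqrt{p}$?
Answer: $\frac{3}{150820} + \frac{189 \sqrt{19}}{150820} \approx 0.0054822$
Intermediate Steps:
$Y{\left(p \right)} = - \frac{2}{3} + 14 \sqrt{p}$ ($Y{\left(p \right)} = - \frac{2}{3} + \frac{3 \cdot 7 \cdot 4 \sqrt{p}}{6} = - \frac{2}{3} + \frac{21 \cdot 4 \sqrt{p}}{6} = - \frac{2}{3} + \frac{84 \sqrt{p}}{6} = - \frac{2}{3} + 14 \sqrt{p}$)
$\frac{1}{Y{\left(171 \right)}} = \frac{1}{- \frac{2}{3} + 14 \sqrt{171}} = \frac{1}{- \frac{2}{3} + 14 \cdot 3 \sqrt{19}} = \frac{1}{- \frac{2}{3} + 42 \sqrt{19}}$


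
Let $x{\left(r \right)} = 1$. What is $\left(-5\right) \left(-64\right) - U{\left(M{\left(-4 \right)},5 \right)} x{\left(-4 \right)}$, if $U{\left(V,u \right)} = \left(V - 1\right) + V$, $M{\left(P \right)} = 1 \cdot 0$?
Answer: $321$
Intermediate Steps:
$M{\left(P \right)} = 0$
$U{\left(V,u \right)} = -1 + 2 V$ ($U{\left(V,u \right)} = \left(-1 + V\right) + V = -1 + 2 V$)
$\left(-5\right) \left(-64\right) - U{\left(M{\left(-4 \right)},5 \right)} x{\left(-4 \right)} = \left(-5\right) \left(-64\right) - \left(-1 + 2 \cdot 0\right) 1 = 320 - \left(-1 + 0\right) 1 = 320 - \left(-1\right) 1 = 320 - -1 = 320 + 1 = 321$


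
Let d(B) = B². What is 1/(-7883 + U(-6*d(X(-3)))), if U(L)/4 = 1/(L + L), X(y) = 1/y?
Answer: -1/7886 ≈ -0.00012681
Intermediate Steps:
X(y) = 1/y
U(L) = 2/L (U(L) = 4/(L + L) = 4/((2*L)) = 4*(1/(2*L)) = 2/L)
1/(-7883 + U(-6*d(X(-3)))) = 1/(-7883 + 2/((-6*(1/(-3))²))) = 1/(-7883 + 2/((-6*(-⅓)²))) = 1/(-7883 + 2/((-6*⅑))) = 1/(-7883 + 2/(-⅔)) = 1/(-7883 + 2*(-3/2)) = 1/(-7883 - 3) = 1/(-7886) = -1/7886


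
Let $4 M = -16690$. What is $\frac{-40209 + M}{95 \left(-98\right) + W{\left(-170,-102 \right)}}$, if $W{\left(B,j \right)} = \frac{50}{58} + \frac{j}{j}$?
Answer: $\frac{2574127}{539872} \approx 4.768$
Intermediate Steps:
$M = - \frac{8345}{2}$ ($M = \frac{1}{4} \left(-16690\right) = - \frac{8345}{2} \approx -4172.5$)
$W{\left(B,j \right)} = \frac{54}{29}$ ($W{\left(B,j \right)} = 50 \cdot \frac{1}{58} + 1 = \frac{25}{29} + 1 = \frac{54}{29}$)
$\frac{-40209 + M}{95 \left(-98\right) + W{\left(-170,-102 \right)}} = \frac{-40209 - \frac{8345}{2}}{95 \left(-98\right) + \frac{54}{29}} = - \frac{88763}{2 \left(-9310 + \frac{54}{29}\right)} = - \frac{88763}{2 \left(- \frac{269936}{29}\right)} = \left(- \frac{88763}{2}\right) \left(- \frac{29}{269936}\right) = \frac{2574127}{539872}$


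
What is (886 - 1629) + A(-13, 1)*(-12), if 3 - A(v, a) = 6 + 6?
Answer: -635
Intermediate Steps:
A(v, a) = -9 (A(v, a) = 3 - (6 + 6) = 3 - 1*12 = 3 - 12 = -9)
(886 - 1629) + A(-13, 1)*(-12) = (886 - 1629) - 9*(-12) = -743 + 108 = -635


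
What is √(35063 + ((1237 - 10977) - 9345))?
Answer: √15978 ≈ 126.40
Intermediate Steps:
√(35063 + ((1237 - 10977) - 9345)) = √(35063 + (-9740 - 9345)) = √(35063 - 19085) = √15978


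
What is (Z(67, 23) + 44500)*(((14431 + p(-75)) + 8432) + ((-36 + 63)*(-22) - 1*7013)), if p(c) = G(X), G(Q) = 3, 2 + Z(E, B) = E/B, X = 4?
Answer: 15617906939/23 ≈ 6.7904e+8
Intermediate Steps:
Z(E, B) = -2 + E/B
p(c) = 3
(Z(67, 23) + 44500)*(((14431 + p(-75)) + 8432) + ((-36 + 63)*(-22) - 1*7013)) = ((-2 + 67/23) + 44500)*(((14431 + 3) + 8432) + ((-36 + 63)*(-22) - 1*7013)) = ((-2 + 67*(1/23)) + 44500)*((14434 + 8432) + (27*(-22) - 7013)) = ((-2 + 67/23) + 44500)*(22866 + (-594 - 7013)) = (21/23 + 44500)*(22866 - 7607) = (1023521/23)*15259 = 15617906939/23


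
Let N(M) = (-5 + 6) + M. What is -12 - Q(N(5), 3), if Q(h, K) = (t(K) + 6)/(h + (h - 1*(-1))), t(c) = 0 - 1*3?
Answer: -159/13 ≈ -12.231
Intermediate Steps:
N(M) = 1 + M
t(c) = -3 (t(c) = 0 - 3 = -3)
Q(h, K) = 3/(1 + 2*h) (Q(h, K) = (-3 + 6)/(h + (h - 1*(-1))) = 3/(h + (h + 1)) = 3/(h + (1 + h)) = 3/(1 + 2*h))
-12 - Q(N(5), 3) = -12 - 3/(1 + 2*(1 + 5)) = -12 - 3/(1 + 2*6) = -12 - 3/(1 + 12) = -12 - 3/13 = -159/13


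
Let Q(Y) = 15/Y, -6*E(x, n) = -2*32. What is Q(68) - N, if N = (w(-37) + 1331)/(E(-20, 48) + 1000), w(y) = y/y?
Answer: -28281/25772 ≈ -1.0974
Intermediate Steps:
E(x, n) = 32/3 (E(x, n) = -(-1)*32/3 = -⅙*(-64) = 32/3)
w(y) = 1
N = 999/758 (N = (1 + 1331)/(32/3 + 1000) = 1332/(3032/3) = 1332*(3/3032) = 999/758 ≈ 1.3179)
Q(68) - N = 15/68 - 1*999/758 = 15*(1/68) - 999/758 = 15/68 - 999/758 = -28281/25772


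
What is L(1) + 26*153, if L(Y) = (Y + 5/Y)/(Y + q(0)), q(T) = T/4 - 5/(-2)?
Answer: 27858/7 ≈ 3979.7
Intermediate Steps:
q(T) = 5/2 + T/4 (q(T) = T*(¼) - 5*(-½) = T/4 + 5/2 = 5/2 + T/4)
L(Y) = (Y + 5/Y)/(5/2 + Y) (L(Y) = (Y + 5/Y)/(Y + (5/2 + (¼)*0)) = (Y + 5/Y)/(Y + (5/2 + 0)) = (Y + 5/Y)/(Y + 5/2) = (Y + 5/Y)/(5/2 + Y))
L(1) + 26*153 = 2*(5 + 1²)/(1*(5 + 2*1)) + 26*153 = 2*1*(5 + 1)/(5 + 2) + 3978 = 2*1*6/7 + 3978 = 2*1*(⅐)*6 + 3978 = 12/7 + 3978 = 27858/7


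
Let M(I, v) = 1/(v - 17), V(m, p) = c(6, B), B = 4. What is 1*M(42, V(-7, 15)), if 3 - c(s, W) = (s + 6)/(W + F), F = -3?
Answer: -1/26 ≈ -0.038462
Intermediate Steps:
c(s, W) = 3 - (6 + s)/(-3 + W) (c(s, W) = 3 - (s + 6)/(W - 3) = 3 - (6 + s)/(-3 + W))
V(m, p) = -9 (V(m, p) = (-15 - 1*6 + 3*4)/(-3 + 4) = (-15 - 6 + 12)/1 = 1*(-9) = -9)
M(I, v) = 1/(-17 + v)
1*M(42, V(-7, 15)) = 1/(-17 - 9) = 1/(-26) = 1*(-1/26) = -1/26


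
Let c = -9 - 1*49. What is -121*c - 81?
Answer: 6937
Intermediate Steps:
c = -58 (c = -9 - 49 = -58)
-121*c - 81 = -121*(-58) - 81 = 7018 - 81 = 6937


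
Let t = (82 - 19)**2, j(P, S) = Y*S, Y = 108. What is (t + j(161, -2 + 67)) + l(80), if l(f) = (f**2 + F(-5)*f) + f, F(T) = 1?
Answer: 17549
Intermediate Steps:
j(P, S) = 108*S
l(f) = f**2 + 2*f (l(f) = (f**2 + 1*f) + f = (f**2 + f) + f = (f + f**2) + f = f**2 + 2*f)
t = 3969 (t = 63**2 = 3969)
(t + j(161, -2 + 67)) + l(80) = (3969 + 108*(-2 + 67)) + 80*(2 + 80) = (3969 + 108*65) + 80*82 = (3969 + 7020) + 6560 = 10989 + 6560 = 17549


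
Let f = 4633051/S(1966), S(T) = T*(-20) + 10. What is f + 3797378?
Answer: 149270296129/39310 ≈ 3.7973e+6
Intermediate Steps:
S(T) = 10 - 20*T (S(T) = -20*T + 10 = 10 - 20*T)
f = -4633051/39310 (f = 4633051/(10 - 20*1966) = 4633051/(10 - 39320) = 4633051/(-39310) = 4633051*(-1/39310) = -4633051/39310 ≈ -117.86)
f + 3797378 = -4633051/39310 + 3797378 = 149270296129/39310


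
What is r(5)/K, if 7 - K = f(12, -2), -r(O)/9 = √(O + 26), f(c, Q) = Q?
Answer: -√31 ≈ -5.5678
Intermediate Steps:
r(O) = -9*√(26 + O) (r(O) = -9*√(O + 26) = -9*√(26 + O))
K = 9 (K = 7 - 1*(-2) = 7 + 2 = 9)
r(5)/K = -9*√(26 + 5)/9 = -9*√31*(⅑) = -√31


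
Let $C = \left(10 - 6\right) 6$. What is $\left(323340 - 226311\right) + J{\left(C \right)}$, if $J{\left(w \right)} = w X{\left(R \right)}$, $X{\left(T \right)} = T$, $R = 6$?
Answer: $97173$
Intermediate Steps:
$C = 24$ ($C = 4 \cdot 6 = 24$)
$J{\left(w \right)} = 6 w$ ($J{\left(w \right)} = w 6 = 6 w$)
$\left(323340 - 226311\right) + J{\left(C \right)} = \left(323340 - 226311\right) + 6 \cdot 24 = 97029 + 144 = 97173$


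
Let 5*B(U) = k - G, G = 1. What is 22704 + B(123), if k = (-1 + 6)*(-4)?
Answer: 113499/5 ≈ 22700.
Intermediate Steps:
k = -20 (k = 5*(-4) = -20)
B(U) = -21/5 (B(U) = (-20 - 1*1)/5 = (-20 - 1)/5 = (1/5)*(-21) = -21/5)
22704 + B(123) = 22704 - 21/5 = 113499/5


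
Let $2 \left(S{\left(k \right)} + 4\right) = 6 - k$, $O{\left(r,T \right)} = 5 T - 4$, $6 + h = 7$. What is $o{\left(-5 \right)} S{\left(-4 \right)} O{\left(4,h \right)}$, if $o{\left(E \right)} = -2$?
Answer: $-2$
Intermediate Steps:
$h = 1$ ($h = -6 + 7 = 1$)
$O{\left(r,T \right)} = -4 + 5 T$
$S{\left(k \right)} = -1 - \frac{k}{2}$ ($S{\left(k \right)} = -4 + \frac{6 - k}{2} = -4 - \left(-3 + \frac{k}{2}\right) = -1 - \frac{k}{2}$)
$o{\left(-5 \right)} S{\left(-4 \right)} O{\left(4,h \right)} = - 2 \left(-1 - -2\right) \left(-4 + 5 \cdot 1\right) = - 2 \left(-1 + 2\right) \left(-4 + 5\right) = \left(-2\right) 1 \cdot 1 = \left(-2\right) 1 = -2$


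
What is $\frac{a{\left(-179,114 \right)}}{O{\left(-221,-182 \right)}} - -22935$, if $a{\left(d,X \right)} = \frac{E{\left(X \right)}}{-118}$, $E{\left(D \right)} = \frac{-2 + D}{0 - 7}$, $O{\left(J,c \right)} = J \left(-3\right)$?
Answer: $\frac{897148403}{39117} \approx 22935.0$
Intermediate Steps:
$O{\left(J,c \right)} = - 3 J$
$E{\left(D \right)} = \frac{2}{7} - \frac{D}{7}$ ($E{\left(D \right)} = \frac{-2 + D}{-7} = \left(-2 + D\right) \left(- \frac{1}{7}\right) = \frac{2}{7} - \frac{D}{7}$)
$a{\left(d,X \right)} = - \frac{1}{413} + \frac{X}{826}$ ($a{\left(d,X \right)} = \frac{\frac{2}{7} - \frac{X}{7}}{-118} = \left(\frac{2}{7} - \frac{X}{7}\right) \left(- \frac{1}{118}\right) = - \frac{1}{413} + \frac{X}{826}$)
$\frac{a{\left(-179,114 \right)}}{O{\left(-221,-182 \right)}} - -22935 = \frac{- \frac{1}{413} + \frac{1}{826} \cdot 114}{\left(-3\right) \left(-221\right)} - -22935 = \frac{- \frac{1}{413} + \frac{57}{413}}{663} + 22935 = \frac{8}{59} \cdot \frac{1}{663} + 22935 = \frac{8}{39117} + 22935 = \frac{897148403}{39117}$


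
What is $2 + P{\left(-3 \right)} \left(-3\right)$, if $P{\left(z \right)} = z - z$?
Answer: $2$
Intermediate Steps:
$P{\left(z \right)} = 0$
$2 + P{\left(-3 \right)} \left(-3\right) = 2 + 0 \left(-3\right) = 2 + 0 = 2$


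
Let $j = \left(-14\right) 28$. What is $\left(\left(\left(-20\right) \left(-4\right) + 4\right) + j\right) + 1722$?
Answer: $1414$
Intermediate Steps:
$j = -392$
$\left(\left(\left(-20\right) \left(-4\right) + 4\right) + j\right) + 1722 = \left(\left(\left(-20\right) \left(-4\right) + 4\right) - 392\right) + 1722 = \left(\left(80 + 4\right) - 392\right) + 1722 = \left(84 - 392\right) + 1722 = -308 + 1722 = 1414$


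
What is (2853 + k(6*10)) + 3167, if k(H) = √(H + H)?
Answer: 6020 + 2*√30 ≈ 6031.0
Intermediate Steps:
k(H) = √2*√H (k(H) = √(2*H) = √2*√H)
(2853 + k(6*10)) + 3167 = (2853 + √2*√(6*10)) + 3167 = (2853 + √2*√60) + 3167 = (2853 + √2*(2*√15)) + 3167 = (2853 + 2*√30) + 3167 = 6020 + 2*√30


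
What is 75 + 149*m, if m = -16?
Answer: -2309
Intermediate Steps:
75 + 149*m = 75 + 149*(-16) = 75 - 2384 = -2309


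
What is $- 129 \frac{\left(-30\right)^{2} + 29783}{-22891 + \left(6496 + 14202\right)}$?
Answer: $\frac{30683}{17} \approx 1804.9$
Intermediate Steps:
$- 129 \frac{\left(-30\right)^{2} + 29783}{-22891 + \left(6496 + 14202\right)} = - 129 \frac{900 + 29783}{-22891 + 20698} = - 129 \frac{30683}{-2193} = - 129 \cdot 30683 \left(- \frac{1}{2193}\right) = \left(-129\right) \left(- \frac{30683}{2193}\right) = \frac{30683}{17}$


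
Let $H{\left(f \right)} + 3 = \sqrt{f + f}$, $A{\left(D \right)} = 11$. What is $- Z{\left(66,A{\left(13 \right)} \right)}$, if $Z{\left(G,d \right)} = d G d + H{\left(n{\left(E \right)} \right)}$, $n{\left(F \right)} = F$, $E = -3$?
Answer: $-7983 - i \sqrt{6} \approx -7983.0 - 2.4495 i$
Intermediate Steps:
$H{\left(f \right)} = -3 + \sqrt{2} \sqrt{f}$ ($H{\left(f \right)} = -3 + \sqrt{f + f} = -3 + \sqrt{2 f} = -3 + \sqrt{2} \sqrt{f}$)
$Z{\left(G,d \right)} = -3 + i \sqrt{6} + G d^{2}$ ($Z{\left(G,d \right)} = d G d - \left(3 - \sqrt{2} \sqrt{-3}\right) = G d d - \left(3 - \sqrt{2} i \sqrt{3}\right) = G d^{2} - \left(3 - i \sqrt{6}\right) = -3 + i \sqrt{6} + G d^{2}$)
$- Z{\left(66,A{\left(13 \right)} \right)} = - (-3 + i \sqrt{6} + 66 \cdot 11^{2}) = - (-3 + i \sqrt{6} + 66 \cdot 121) = - (-3 + i \sqrt{6} + 7986) = - (7983 + i \sqrt{6}) = -7983 - i \sqrt{6}$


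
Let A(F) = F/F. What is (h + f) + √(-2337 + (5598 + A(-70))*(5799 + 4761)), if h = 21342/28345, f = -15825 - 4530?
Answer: -576941133/28345 + √59123103 ≈ -12665.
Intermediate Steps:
f = -20355
h = 21342/28345 (h = 21342*(1/28345) = 21342/28345 ≈ 0.75294)
A(F) = 1
(h + f) + √(-2337 + (5598 + A(-70))*(5799 + 4761)) = (21342/28345 - 20355) + √(-2337 + (5598 + 1)*(5799 + 4761)) = -576941133/28345 + √(-2337 + 5599*10560) = -576941133/28345 + √(-2337 + 59125440) = -576941133/28345 + √59123103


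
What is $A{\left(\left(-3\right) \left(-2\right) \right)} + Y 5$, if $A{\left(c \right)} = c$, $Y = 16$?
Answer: $86$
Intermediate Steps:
$A{\left(\left(-3\right) \left(-2\right) \right)} + Y 5 = \left(-3\right) \left(-2\right) + 16 \cdot 5 = 6 + 80 = 86$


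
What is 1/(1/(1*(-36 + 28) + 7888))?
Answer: 7880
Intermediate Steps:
1/(1/(1*(-36 + 28) + 7888)) = 1/(1/(1*(-8) + 7888)) = 1/(1/(-8 + 7888)) = 1/(1/7880) = 7880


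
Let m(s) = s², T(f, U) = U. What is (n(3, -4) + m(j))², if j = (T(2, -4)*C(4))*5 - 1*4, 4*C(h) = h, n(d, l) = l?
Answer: 327184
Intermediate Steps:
C(h) = h/4
j = -24 (j = -4*5 - 1*4 = -4*1*5 - 4 = -4*5 - 4 = -20 - 4 = -24)
(n(3, -4) + m(j))² = (-4 + (-24)²)² = (-4 + 576)² = 572² = 327184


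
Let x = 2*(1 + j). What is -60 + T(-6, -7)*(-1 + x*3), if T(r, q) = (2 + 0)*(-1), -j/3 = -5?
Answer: -250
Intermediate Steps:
j = 15 (j = -3*(-5) = 15)
T(r, q) = -2 (T(r, q) = 2*(-1) = -2)
x = 32 (x = 2*(1 + 15) = 2*16 = 32)
-60 + T(-6, -7)*(-1 + x*3) = -60 - 2*(-1 + 32*3) = -60 - 2*(-1 + 96) = -60 - 2*95 = -60 - 190 = -250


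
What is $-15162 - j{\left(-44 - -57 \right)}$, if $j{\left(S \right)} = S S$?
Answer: $-15331$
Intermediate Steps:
$j{\left(S \right)} = S^{2}$
$-15162 - j{\left(-44 - -57 \right)} = -15162 - \left(-44 - -57\right)^{2} = -15162 - \left(-44 + 57\right)^{2} = -15162 - 13^{2} = -15162 - 169 = -15331$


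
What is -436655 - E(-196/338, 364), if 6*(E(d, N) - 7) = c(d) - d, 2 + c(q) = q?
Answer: -1309985/3 ≈ -4.3666e+5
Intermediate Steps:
c(q) = -2 + q
E(d, N) = 20/3 (E(d, N) = 7 + ((-2 + d) - d)/6 = 7 + (1/6)*(-2) = 7 - 1/3 = 20/3)
-436655 - E(-196/338, 364) = -436655 - 1*20/3 = -436655 - 20/3 = -1309985/3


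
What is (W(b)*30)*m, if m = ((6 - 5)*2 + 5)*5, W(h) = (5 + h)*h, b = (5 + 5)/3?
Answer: 87500/3 ≈ 29167.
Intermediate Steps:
b = 10/3 (b = 10*(⅓) = 10/3 ≈ 3.3333)
W(h) = h*(5 + h)
m = 35 (m = (1*2 + 5)*5 = (2 + 5)*5 = 7*5 = 35)
(W(b)*30)*m = ((10*(5 + 10/3)/3)*30)*35 = (((10/3)*(25/3))*30)*35 = ((250/9)*30)*35 = (2500/3)*35 = 87500/3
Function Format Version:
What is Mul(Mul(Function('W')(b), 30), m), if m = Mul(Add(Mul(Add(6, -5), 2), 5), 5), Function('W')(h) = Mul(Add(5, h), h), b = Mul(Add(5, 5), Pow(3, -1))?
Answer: Rational(87500, 3) ≈ 29167.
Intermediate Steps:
b = Rational(10, 3) (b = Mul(10, Rational(1, 3)) = Rational(10, 3) ≈ 3.3333)
Function('W')(h) = Mul(h, Add(5, h))
m = 35 (m = Mul(Add(Mul(1, 2), 5), 5) = Mul(Add(2, 5), 5) = Mul(7, 5) = 35)
Mul(Mul(Function('W')(b), 30), m) = Mul(Mul(Mul(Rational(10, 3), Add(5, Rational(10, 3))), 30), 35) = Mul(Mul(Mul(Rational(10, 3), Rational(25, 3)), 30), 35) = Mul(Mul(Rational(250, 9), 30), 35) = Mul(Rational(2500, 3), 35) = Rational(87500, 3)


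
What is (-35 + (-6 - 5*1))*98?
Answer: -4508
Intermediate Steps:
(-35 + (-6 - 5*1))*98 = (-35 + (-6 - 5))*98 = (-35 - 11)*98 = -46*98 = -4508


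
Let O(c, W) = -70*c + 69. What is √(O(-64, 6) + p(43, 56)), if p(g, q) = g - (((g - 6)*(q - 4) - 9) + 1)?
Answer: 2*√669 ≈ 51.730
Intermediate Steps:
p(g, q) = 8 + g - (-6 + g)*(-4 + q) (p(g, q) = g - (((-6 + g)*(-4 + q) - 9) + 1) = g - ((-9 + (-6 + g)*(-4 + q)) + 1) = g - (-8 + (-6 + g)*(-4 + q)) = g + (8 - (-6 + g)*(-4 + q)) = 8 + g - (-6 + g)*(-4 + q))
O(c, W) = 69 - 70*c
√(O(-64, 6) + p(43, 56)) = √((69 - 70*(-64)) + (-16 + 5*43 + 6*56 - 1*43*56)) = √((69 + 4480) + (-16 + 215 + 336 - 2408)) = √(4549 - 1873) = √2676 = 2*√669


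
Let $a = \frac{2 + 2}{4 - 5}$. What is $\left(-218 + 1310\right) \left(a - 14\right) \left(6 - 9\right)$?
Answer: $58968$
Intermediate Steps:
$a = -4$ ($a = \frac{4}{-1} = 4 \left(-1\right) = -4$)
$\left(-218 + 1310\right) \left(a - 14\right) \left(6 - 9\right) = \left(-218 + 1310\right) \left(-4 - 14\right) \left(6 - 9\right) = 1092 \left(\left(-18\right) \left(-3\right)\right) = 1092 \cdot 54 = 58968$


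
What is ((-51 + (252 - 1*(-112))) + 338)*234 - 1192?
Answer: 151142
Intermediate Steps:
((-51 + (252 - 1*(-112))) + 338)*234 - 1192 = ((-51 + (252 + 112)) + 338)*234 - 1192 = ((-51 + 364) + 338)*234 - 1192 = (313 + 338)*234 - 1192 = 651*234 - 1192 = 152334 - 1192 = 151142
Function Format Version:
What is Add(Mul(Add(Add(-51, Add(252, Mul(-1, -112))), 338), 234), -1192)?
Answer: 151142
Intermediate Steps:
Add(Mul(Add(Add(-51, Add(252, Mul(-1, -112))), 338), 234), -1192) = Add(Mul(Add(Add(-51, Add(252, 112)), 338), 234), -1192) = Add(Mul(Add(Add(-51, 364), 338), 234), -1192) = Add(Mul(Add(313, 338), 234), -1192) = Add(Mul(651, 234), -1192) = Add(152334, -1192) = 151142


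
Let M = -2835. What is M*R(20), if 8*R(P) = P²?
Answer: -141750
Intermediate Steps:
R(P) = P²/8
M*R(20) = -2835*20²/8 = -2835*400/8 = -2835*50 = -141750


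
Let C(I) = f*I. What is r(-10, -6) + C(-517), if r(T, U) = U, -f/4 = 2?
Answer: 4130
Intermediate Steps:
f = -8 (f = -4*2 = -8)
C(I) = -8*I
r(-10, -6) + C(-517) = -6 - 8*(-517) = -6 + 4136 = 4130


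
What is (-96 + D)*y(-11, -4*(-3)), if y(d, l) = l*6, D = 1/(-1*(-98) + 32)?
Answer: -449244/65 ≈ -6911.4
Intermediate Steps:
D = 1/130 (D = 1/(98 + 32) = 1/130 ≈ 0.0076923)
y(d, l) = 6*l
(-96 + D)*y(-11, -4*(-3)) = (-96 + 1/130)*(6*(-4*(-3))) = -37437*12/65 = -12479/130*72 = -449244/65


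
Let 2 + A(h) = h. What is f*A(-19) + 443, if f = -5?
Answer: 548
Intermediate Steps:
A(h) = -2 + h
f*A(-19) + 443 = -5*(-2 - 19) + 443 = -5*(-21) + 443 = 105 + 443 = 548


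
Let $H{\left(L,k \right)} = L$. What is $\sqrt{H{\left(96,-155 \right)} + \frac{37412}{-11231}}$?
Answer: $\frac{2 \sqrt{2922205121}}{11231} \approx 9.6265$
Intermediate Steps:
$\sqrt{H{\left(96,-155 \right)} + \frac{37412}{-11231}} = \sqrt{96 + \frac{37412}{-11231}} = \sqrt{96 + 37412 \left(- \frac{1}{11231}\right)} = \sqrt{96 - \frac{37412}{11231}} = \sqrt{\frac{1040764}{11231}} = \frac{2 \sqrt{2922205121}}{11231}$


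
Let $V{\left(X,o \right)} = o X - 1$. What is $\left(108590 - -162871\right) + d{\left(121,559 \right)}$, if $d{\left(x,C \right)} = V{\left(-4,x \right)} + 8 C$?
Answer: $275448$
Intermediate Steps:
$V{\left(X,o \right)} = -1 + X o$ ($V{\left(X,o \right)} = X o - 1 = -1 + X o$)
$d{\left(x,C \right)} = -1 - 4 x + 8 C$ ($d{\left(x,C \right)} = \left(-1 - 4 x\right) + 8 C = -1 - 4 x + 8 C$)
$\left(108590 - -162871\right) + d{\left(121,559 \right)} = \left(108590 - -162871\right) - -3987 = \left(108590 + 162871\right) - -3987 = 271461 + 3987 = 275448$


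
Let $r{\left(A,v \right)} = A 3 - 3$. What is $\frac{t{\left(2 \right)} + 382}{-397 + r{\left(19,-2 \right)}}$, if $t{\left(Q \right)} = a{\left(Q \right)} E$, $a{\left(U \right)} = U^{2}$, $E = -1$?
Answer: $- \frac{54}{49} \approx -1.102$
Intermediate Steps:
$r{\left(A,v \right)} = -3 + 3 A$ ($r{\left(A,v \right)} = 3 A - 3 = -3 + 3 A$)
$t{\left(Q \right)} = - Q^{2}$ ($t{\left(Q \right)} = Q^{2} \left(-1\right) = - Q^{2}$)
$\frac{t{\left(2 \right)} + 382}{-397 + r{\left(19,-2 \right)}} = \frac{- 2^{2} + 382}{-397 + \left(-3 + 3 \cdot 19\right)} = \frac{\left(-1\right) 4 + 382}{-397 + \left(-3 + 57\right)} = \frac{-4 + 382}{-397 + 54} = \frac{378}{-343} = 378 \left(- \frac{1}{343}\right) = - \frac{54}{49}$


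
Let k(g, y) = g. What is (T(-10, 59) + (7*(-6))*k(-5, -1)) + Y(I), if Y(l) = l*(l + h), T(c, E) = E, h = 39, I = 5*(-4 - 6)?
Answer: 819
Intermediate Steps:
I = -50 (I = 5*(-10) = -50)
Y(l) = l*(39 + l) (Y(l) = l*(l + 39) = l*(39 + l))
(T(-10, 59) + (7*(-6))*k(-5, -1)) + Y(I) = (59 + (7*(-6))*(-5)) - 50*(39 - 50) = (59 - 42*(-5)) - 50*(-11) = (59 + 210) + 550 = 269 + 550 = 819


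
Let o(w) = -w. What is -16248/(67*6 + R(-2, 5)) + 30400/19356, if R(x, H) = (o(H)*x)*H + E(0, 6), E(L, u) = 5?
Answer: -75150872/2211423 ≈ -33.983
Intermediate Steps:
R(x, H) = 5 - x*H**2 (R(x, H) = ((-H)*x)*H + 5 = (-H*x)*H + 5 = -x*H**2 + 5 = 5 - x*H**2)
-16248/(67*6 + R(-2, 5)) + 30400/19356 = -16248/(67*6 + (5 - 1*(-2)*5**2)) + 30400/19356 = -16248/(402 + (5 - 1*(-2)*25)) + 30400*(1/19356) = -16248/(402 + (5 + 50)) + 7600/4839 = -16248/(402 + 55) + 7600/4839 = -16248/457 + 7600/4839 = -75150872/2211423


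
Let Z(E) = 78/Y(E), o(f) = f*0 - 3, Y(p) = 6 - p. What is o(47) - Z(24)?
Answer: 4/3 ≈ 1.3333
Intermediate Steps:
o(f) = -3 (o(f) = 0 - 3 = -3)
Z(E) = 78/(6 - E)
o(47) - Z(24) = -3 - (-78)/(-6 + 24) = -3 - (-78)/18 = -3 - 1*(-13/3) = -3 + 13/3 = 4/3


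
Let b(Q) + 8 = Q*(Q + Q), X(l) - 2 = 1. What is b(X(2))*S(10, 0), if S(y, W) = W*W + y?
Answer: 100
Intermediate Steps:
X(l) = 3 (X(l) = 2 + 1 = 3)
S(y, W) = y + W² (S(y, W) = W² + y = y + W²)
b(Q) = -8 + 2*Q² (b(Q) = -8 + Q*(Q + Q) = -8 + Q*(2*Q) = -8 + 2*Q²)
b(X(2))*S(10, 0) = (-8 + 2*3²)*(10 + 0²) = (-8 + 2*9)*(10 + 0) = (-8 + 18)*10 = 10*10 = 100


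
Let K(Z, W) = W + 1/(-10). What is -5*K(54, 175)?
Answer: -1749/2 ≈ -874.50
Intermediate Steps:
K(Z, W) = -⅒ + W (K(Z, W) = W - ⅒ = -⅒ + W)
-5*K(54, 175) = -5*(-⅒ + 175) = -5*1749/10 = -1749/2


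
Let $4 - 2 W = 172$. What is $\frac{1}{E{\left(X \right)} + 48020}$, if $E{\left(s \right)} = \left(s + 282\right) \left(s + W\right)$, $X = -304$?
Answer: $\frac{1}{56556} \approx 1.7682 \cdot 10^{-5}$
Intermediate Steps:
$W = -84$ ($W = 2 - 86 = -84$)
$E{\left(s \right)} = \left(-84 + s\right) \left(282 + s\right)$ ($E{\left(s \right)} = \left(s + 282\right) \left(s - 84\right) = \left(282 + s\right) \left(-84 + s\right) = \left(-84 + s\right) \left(282 + s\right)$)
$\frac{1}{E{\left(X \right)} + 48020} = \frac{1}{\left(-23688 + \left(-304\right)^{2} + 198 \left(-304\right)\right) + 48020} = \frac{1}{\left(-23688 + 92416 - 60192\right) + 48020} = \frac{1}{8536 + 48020} = \frac{1}{56556}$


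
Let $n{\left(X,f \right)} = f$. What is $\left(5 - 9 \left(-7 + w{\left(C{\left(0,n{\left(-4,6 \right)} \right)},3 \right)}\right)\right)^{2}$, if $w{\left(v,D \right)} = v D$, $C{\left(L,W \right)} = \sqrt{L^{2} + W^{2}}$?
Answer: $8836$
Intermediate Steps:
$w{\left(v,D \right)} = D v$
$\left(5 - 9 \left(-7 + w{\left(C{\left(0,n{\left(-4,6 \right)} \right)},3 \right)}\right)\right)^{2} = \left(5 - 9 \left(-7 + 3 \sqrt{0^{2} + 6^{2}}\right)\right)^{2} = \left(5 - 9 \left(-7 + 3 \sqrt{0 + 36}\right)\right)^{2} = \left(5 - 9 \left(-7 + 3 \sqrt{36}\right)\right)^{2} = \left(5 - 9 \left(-7 + 3 \cdot 6\right)\right)^{2} = \left(5 - 9 \left(-7 + 18\right)\right)^{2} = \left(5 - 99\right)^{2} = \left(-94\right)^{2} = 8836$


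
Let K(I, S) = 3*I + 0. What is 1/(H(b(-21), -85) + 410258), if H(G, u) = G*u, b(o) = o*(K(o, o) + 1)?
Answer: 1/299588 ≈ 3.3379e-6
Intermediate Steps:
K(I, S) = 3*I
b(o) = o*(1 + 3*o) (b(o) = o*(3*o + 1) = o*(1 + 3*o))
1/(H(b(-21), -85) + 410258) = 1/(-21*(1 + 3*(-21))*(-85) + 410258) = 1/(-21*(1 - 63)*(-85) + 410258) = 1/(-21*(-62)*(-85) + 410258) = 1/(1302*(-85) + 410258) = 1/(-110670 + 410258) = 1/299588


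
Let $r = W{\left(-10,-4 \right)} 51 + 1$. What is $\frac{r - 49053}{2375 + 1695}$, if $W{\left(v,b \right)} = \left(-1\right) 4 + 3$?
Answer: $- \frac{49103}{4070} \approx -12.065$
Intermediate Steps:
$W{\left(v,b \right)} = -1$ ($W{\left(v,b \right)} = -4 + 3 = -1$)
$r = -50$ ($r = \left(-1\right) 51 + 1 = -51 + 1 = -50$)
$\frac{r - 49053}{2375 + 1695} = \frac{-50 - 49053}{2375 + 1695} = - \frac{49103}{4070}$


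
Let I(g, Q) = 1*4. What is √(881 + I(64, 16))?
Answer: √885 ≈ 29.749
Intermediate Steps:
I(g, Q) = 4
√(881 + I(64, 16)) = √(881 + 4) = √885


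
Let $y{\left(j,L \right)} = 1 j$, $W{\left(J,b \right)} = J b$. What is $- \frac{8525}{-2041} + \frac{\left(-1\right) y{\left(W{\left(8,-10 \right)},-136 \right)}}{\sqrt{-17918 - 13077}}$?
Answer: $\frac{8525}{2041} - \frac{16 i \sqrt{30995}}{6199} \approx 4.1769 - 0.45441 i$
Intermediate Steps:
$y{\left(j,L \right)} = j$
$- \frac{8525}{-2041} + \frac{\left(-1\right) y{\left(W{\left(8,-10 \right)},-136 \right)}}{\sqrt{-17918 - 13077}} = - \frac{8525}{-2041} + \frac{\left(-1\right) 8 \left(-10\right)}{\sqrt{-17918 - 13077}} = \left(-8525\right) \left(- \frac{1}{2041}\right) + \frac{\left(-1\right) \left(-80\right)}{\sqrt{-30995}} = \frac{8525}{2041} + \frac{80}{i \sqrt{30995}} = \frac{8525}{2041} + 80 \left(- \frac{i \sqrt{30995}}{30995}\right) = \frac{8525}{2041} - \frac{16 i \sqrt{30995}}{6199}$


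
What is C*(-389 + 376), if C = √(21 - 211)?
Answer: -13*I*√190 ≈ -179.19*I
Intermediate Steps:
C = I*√190 (C = √(-190) = I*√190 ≈ 13.784*I)
C*(-389 + 376) = (I*√190)*(-389 + 376) = (I*√190)*(-13) = -13*I*√190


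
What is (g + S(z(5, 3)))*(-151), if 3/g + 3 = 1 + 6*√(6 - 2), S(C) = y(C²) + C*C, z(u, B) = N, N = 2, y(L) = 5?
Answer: -14043/10 ≈ -1404.3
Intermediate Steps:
z(u, B) = 2
S(C) = 5 + C² (S(C) = 5 + C*C = 5 + C²)
g = 3/10 (g = 3/(-3 + (1 + 6*√(6 - 2))) = 3/(-3 + (1 + 6*√4)) = 3/(-3 + (1 + 6*2)) = 3/(-3 + (1 + 12)) = 3/(-3 + 13) = 3/10 ≈ 0.30000)
(g + S(z(5, 3)))*(-151) = (3/10 + (5 + 2²))*(-151) = (3/10 + (5 + 4))*(-151) = (3/10 + 9)*(-151) = (93/10)*(-151) = -14043/10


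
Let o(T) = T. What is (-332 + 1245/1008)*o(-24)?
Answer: 111137/14 ≈ 7938.4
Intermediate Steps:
(-332 + 1245/1008)*o(-24) = (-332 + 1245/1008)*(-24) = (-332 + 1245*(1/1008))*(-24) = (-332 + 415/336)*(-24) = -111137/336*(-24) = 111137/14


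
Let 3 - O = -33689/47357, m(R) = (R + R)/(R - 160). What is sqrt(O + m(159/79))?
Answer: sqrt(1287689846415049378)/591062717 ≈ 1.9199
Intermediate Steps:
m(R) = 2*R/(-160 + R) (m(R) = (2*R)/(-160 + R) = 2*R/(-160 + R))
O = 175760/47357 (O = 3 - (-33689)/47357 = 3 - 1*(-33689/47357) = 3 + 33689/47357 = 175760/47357 ≈ 3.7114)
sqrt(O + m(159/79)) = sqrt(175760/47357 + 2*(159/79)/(-160 + 159/79)) = sqrt(175760/47357 + 2*(159/79)/(-12481/79)) = sqrt(175760/47357 + 2*(159/79)*(-79/12481)) = sqrt(175760/47357 - 318/12481) = sqrt(2178601034/591062717) = sqrt(1287689846415049378)/591062717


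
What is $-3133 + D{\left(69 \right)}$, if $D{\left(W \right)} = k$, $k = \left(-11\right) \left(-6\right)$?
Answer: $-3067$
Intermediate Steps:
$k = 66$
$D{\left(W \right)} = 66$
$-3133 + D{\left(69 \right)} = -3133 + 66 = -3067$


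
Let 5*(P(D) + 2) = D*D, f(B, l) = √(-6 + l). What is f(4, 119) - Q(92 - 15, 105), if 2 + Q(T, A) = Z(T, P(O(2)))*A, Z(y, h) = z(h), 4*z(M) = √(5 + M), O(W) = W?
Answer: 2 + √113 - 21*√95/4 ≈ -38.541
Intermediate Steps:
z(M) = √(5 + M)/4
P(D) = -2 + D²/5 (P(D) = -2 + (D*D)/5 = -2 + D²/5)
Z(y, h) = √(5 + h)/4
Q(T, A) = -2 + A*√95/20 (Q(T, A) = -2 + (√(5 + (-2 + (⅕)*2²))/4)*A = -2 + (√(5 + (-2 + (⅕)*4))/4)*A = -2 + (√(5 + (-2 + ⅘))/4)*A = -2 + (√(5 - 6/5)/4)*A = -2 + (√(19/5)/4)*A = -2 + ((√95/5)/4)*A = -2 + (√95/20)*A = -2 + A*√95/20)
f(4, 119) - Q(92 - 15, 105) = √(-6 + 119) - (-2 + (1/20)*105*√95) = √113 - (-2 + 21*√95/4) = √113 + (2 - 21*√95/4) = 2 + √113 - 21*√95/4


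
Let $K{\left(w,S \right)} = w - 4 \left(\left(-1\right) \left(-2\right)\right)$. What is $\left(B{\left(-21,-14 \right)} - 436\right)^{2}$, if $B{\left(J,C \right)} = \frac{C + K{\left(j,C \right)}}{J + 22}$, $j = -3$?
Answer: $212521$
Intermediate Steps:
$K{\left(w,S \right)} = -8 + w$ ($K{\left(w,S \right)} = w - 8 = -8 + w$)
$B{\left(J,C \right)} = \frac{-11 + C}{22 + J}$ ($B{\left(J,C \right)} = \frac{C - 11}{J + 22} = \frac{C - 11}{22 + J} = \frac{-11 + C}{22 + J}$)
$\left(B{\left(-21,-14 \right)} - 436\right)^{2} = \left(\frac{-11 - 14}{22 - 21} - 436\right)^{2} = \left(1^{-1} \left(-25\right) - 436\right)^{2} = \left(1 \left(-25\right) - 436\right)^{2} = \left(-25 - 436\right)^{2} = \left(-461\right)^{2} = 212521$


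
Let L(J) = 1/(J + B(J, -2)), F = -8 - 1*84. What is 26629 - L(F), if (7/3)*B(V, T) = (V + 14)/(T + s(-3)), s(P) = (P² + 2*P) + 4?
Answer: 91976601/3454 ≈ 26629.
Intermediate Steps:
s(P) = 4 + P² + 2*P
F = -92 (F = -8 - 84 = -92)
B(V, T) = 3*(14 + V)/(7*(7 + T)) (B(V, T) = 3*((V + 14)/(T + (4 + (-3)² + 2*(-3))))/7 = 3*((14 + V)/(T + (4 + 9 - 6)))/7 = 3*((14 + V)/(T + 7))/7 = 3*((14 + V)/(7 + T))/7 = 3*(14 + V)/(7*(7 + T)))
L(J) = 1/(6/5 + 38*J/35) (L(J) = 1/(J + 3*(14 + J)/(7*(7 - 2))) = 1/(J + (3/7)*(14 + J)/5) = 1/(J + (3/7)*(⅕)*(14 + J)) = 1/(J + (6/5 + 3*J/35)) = 1/(6/5 + 38*J/35))
26629 - L(F) = 26629 - 35/(2*(21 + 19*(-92))) = 26629 - 35/(2*(21 - 1748)) = 26629 - 35/(2*(-1727)) = 26629 - 35*(-1)/(2*1727) = 26629 - 1*(-35/3454) = 26629 + 35/3454 = 91976601/3454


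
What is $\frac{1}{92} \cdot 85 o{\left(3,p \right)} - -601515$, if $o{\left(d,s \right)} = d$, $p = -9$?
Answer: $\frac{55339635}{92} \approx 6.0152 \cdot 10^{5}$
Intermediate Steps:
$\frac{1}{92} \cdot 85 o{\left(3,p \right)} - -601515 = \frac{1}{92} \cdot 85 \cdot 3 - -601515 = \frac{1}{92} \cdot 85 \cdot 3 + 601515 = \frac{85}{92} \cdot 3 + 601515 = \frac{255}{92} + 601515 = \frac{55339635}{92}$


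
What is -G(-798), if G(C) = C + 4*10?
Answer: 758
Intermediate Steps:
G(C) = 40 + C (G(C) = C + 40 = 40 + C)
-G(-798) = -(40 - 798) = -1*(-758) = 758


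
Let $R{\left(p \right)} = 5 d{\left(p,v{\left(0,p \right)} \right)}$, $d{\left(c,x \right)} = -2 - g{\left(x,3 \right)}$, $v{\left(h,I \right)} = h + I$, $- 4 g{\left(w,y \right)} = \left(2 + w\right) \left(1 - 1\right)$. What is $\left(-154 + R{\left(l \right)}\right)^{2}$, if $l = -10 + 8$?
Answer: $26896$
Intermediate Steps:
$g{\left(w,y \right)} = 0$ ($g{\left(w,y \right)} = - \frac{\left(2 + w\right) \left(1 - 1\right)}{4} = - \frac{\left(2 + w\right) 0}{4} = \left(- \frac{1}{4}\right) 0 = 0$)
$v{\left(h,I \right)} = I + h$
$d{\left(c,x \right)} = -2$ ($d{\left(c,x \right)} = -2 - 0 = -2 + 0 = -2$)
$l = -2$
$R{\left(p \right)} = -10$ ($R{\left(p \right)} = 5 \left(-2\right) = -10$)
$\left(-154 + R{\left(l \right)}\right)^{2} = \left(-154 - 10\right)^{2} = \left(-164\right)^{2} = 26896$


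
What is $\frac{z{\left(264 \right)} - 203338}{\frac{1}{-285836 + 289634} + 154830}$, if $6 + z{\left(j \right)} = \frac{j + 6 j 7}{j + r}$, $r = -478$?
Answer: $- \frac{82657712232}{62920744487} \approx -1.3137$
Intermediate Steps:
$z{\left(j \right)} = -6 + \frac{43 j}{-478 + j}$ ($z{\left(j \right)} = -6 + \frac{j + 6 j 7}{j - 478} = -6 + \frac{j + 42 j}{-478 + j} = -6 + \frac{43 j}{-478 + j}$)
$\frac{z{\left(264 \right)} - 203338}{\frac{1}{-285836 + 289634} + 154830} = \frac{\frac{2868 + 37 \cdot 264}{-478 + 264} - 203338}{\frac{1}{-285836 + 289634} + 154830} = \frac{\frac{2868 + 9768}{-214} - 203338}{\frac{1}{3798} + 154830} = \frac{\left(- \frac{1}{214}\right) 12636 - 203338}{\frac{1}{3798} + 154830} = \frac{- \frac{6318}{107} - 203338}{\frac{588044341}{3798}} = \left(- \frac{21763484}{107}\right) \frac{3798}{588044341} = - \frac{82657712232}{62920744487}$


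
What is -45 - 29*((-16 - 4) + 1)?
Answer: 506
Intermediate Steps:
-45 - 29*((-16 - 4) + 1) = -45 - 29*(-20 + 1) = -45 - 29*(-19) = -45 + 551 = 506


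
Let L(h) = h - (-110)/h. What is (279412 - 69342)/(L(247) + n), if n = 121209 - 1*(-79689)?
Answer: 10377458/9936585 ≈ 1.0444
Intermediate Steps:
n = 200898 (n = 121209 + 79689 = 200898)
L(h) = h + 110/h
(279412 - 69342)/(L(247) + n) = (279412 - 69342)/((247 + 110/247) + 200898) = 210070/((247 + 110*(1/247)) + 200898) = 210070/((247 + 110/247) + 200898) = 210070/(61119/247 + 200898) = 210070/(49682925/247) = 210070*(247/49682925) = 10377458/9936585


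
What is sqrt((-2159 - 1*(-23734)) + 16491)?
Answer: sqrt(38066) ≈ 195.10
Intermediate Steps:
sqrt((-2159 - 1*(-23734)) + 16491) = sqrt((-2159 + 23734) + 16491) = sqrt(21575 + 16491) = sqrt(38066)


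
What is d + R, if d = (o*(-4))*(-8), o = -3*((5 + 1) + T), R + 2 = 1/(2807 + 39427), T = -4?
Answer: -8193395/42234 ≈ -194.00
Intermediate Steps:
R = -84467/42234 (R = -2 + 1/(2807 + 39427) = -2 + 1/42234 = -84467/42234 ≈ -2.0000)
o = -6 (o = -3*((5 + 1) - 4) = -3*(6 - 4) = -3*2 = -6)
d = -192 (d = -6*(-4)*(-8) = 24*(-8) = -192)
d + R = -192 - 84467/42234 = -8193395/42234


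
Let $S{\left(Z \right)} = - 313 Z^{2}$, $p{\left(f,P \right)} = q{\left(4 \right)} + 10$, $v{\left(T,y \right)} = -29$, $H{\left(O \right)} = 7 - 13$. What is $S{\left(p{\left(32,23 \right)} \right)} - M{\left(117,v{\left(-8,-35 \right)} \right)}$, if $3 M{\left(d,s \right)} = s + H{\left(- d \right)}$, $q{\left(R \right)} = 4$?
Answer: $- \frac{184009}{3} \approx -61336.0$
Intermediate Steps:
$H{\left(O \right)} = -6$
$M{\left(d,s \right)} = -2 + \frac{s}{3}$ ($M{\left(d,s \right)} = \frac{s - 6}{3} = \frac{-6 + s}{3} = -2 + \frac{s}{3}$)
$p{\left(f,P \right)} = 14$ ($p{\left(f,P \right)} = 4 + 10 = 14$)
$S{\left(p{\left(32,23 \right)} \right)} - M{\left(117,v{\left(-8,-35 \right)} \right)} = - 313 \cdot 14^{2} - \left(-2 + \frac{1}{3} \left(-29\right)\right) = \left(-313\right) 196 - \left(-2 - \frac{29}{3}\right) = -61348 - - \frac{35}{3} = -61348 + \frac{35}{3} = - \frac{184009}{3}$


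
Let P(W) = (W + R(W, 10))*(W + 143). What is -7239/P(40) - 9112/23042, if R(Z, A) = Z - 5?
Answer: -48643873/52708575 ≈ -0.92288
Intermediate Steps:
R(Z, A) = -5 + Z
P(W) = (-5 + 2*W)*(143 + W) (P(W) = (W + (-5 + W))*(W + 143) = (-5 + 2*W)*(143 + W))
-7239/P(40) - 9112/23042 = -7239/(-715 + 2*40**2 + 281*40) - 9112/23042 = -7239/(-715 + 2*1600 + 11240) - 9112*1/23042 = -7239/(-715 + 3200 + 11240) - 4556/11521 = -7239/13725 - 4556/11521 = -7239*1/13725 - 4556/11521 = -2413/4575 - 4556/11521 = -48643873/52708575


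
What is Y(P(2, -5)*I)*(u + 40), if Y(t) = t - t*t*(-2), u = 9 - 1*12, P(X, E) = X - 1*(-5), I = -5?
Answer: 89355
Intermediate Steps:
P(X, E) = 5 + X (P(X, E) = X + 5 = 5 + X)
u = -3 (u = 9 - 12 = -3)
Y(t) = t + 2*t² (Y(t) = t - t²*(-2) = t - (-2)*t² = t + 2*t²)
Y(P(2, -5)*I)*(u + 40) = (((5 + 2)*(-5))*(1 + 2*((5 + 2)*(-5))))*(-3 + 40) = ((7*(-5))*(1 + 2*(7*(-5))))*37 = -35*(1 + 2*(-35))*37 = -35*(1 - 70)*37 = -35*(-69)*37 = 2415*37 = 89355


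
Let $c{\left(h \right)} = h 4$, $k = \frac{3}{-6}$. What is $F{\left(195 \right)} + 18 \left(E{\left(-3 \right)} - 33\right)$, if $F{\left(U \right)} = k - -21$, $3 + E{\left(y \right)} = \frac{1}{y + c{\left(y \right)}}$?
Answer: $- \frac{6287}{10} \approx -628.7$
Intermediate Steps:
$k = - \frac{1}{2}$ ($k = 3 \left(- \frac{1}{6}\right) = - \frac{1}{2} \approx -0.5$)
$c{\left(h \right)} = 4 h$
$E{\left(y \right)} = -3 + \frac{1}{5 y}$ ($E{\left(y \right)} = -3 + \frac{1}{y + 4 y} = -3 + \frac{1}{5 y}$)
$F{\left(U \right)} = \frac{41}{2}$ ($F{\left(U \right)} = - \frac{1}{2} - -21 = - \frac{1}{2} + 21 = \frac{41}{2}$)
$F{\left(195 \right)} + 18 \left(E{\left(-3 \right)} - 33\right) = \frac{41}{2} + 18 \left(\left(-3 + \frac{1}{5 \left(-3\right)}\right) - 33\right) = \frac{41}{2} + 18 \left(\left(-3 + \frac{1}{5} \left(- \frac{1}{3}\right)\right) - 33\right) = \frac{41}{2} + 18 \left(\left(-3 - \frac{1}{15}\right) - 33\right) = \frac{41}{2} + 18 \left(- \frac{46}{15} - 33\right) = \frac{41}{2} + 18 \left(- \frac{541}{15}\right) = \frac{41}{2} - \frac{3246}{5} = - \frac{6287}{10}$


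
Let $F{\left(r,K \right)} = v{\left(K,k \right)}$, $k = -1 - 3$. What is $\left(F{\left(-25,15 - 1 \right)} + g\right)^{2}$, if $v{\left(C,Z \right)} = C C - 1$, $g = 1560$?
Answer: $3080025$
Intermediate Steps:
$k = -4$
$v{\left(C,Z \right)} = -1 + C^{2}$ ($v{\left(C,Z \right)} = C^{2} - 1 = -1 + C^{2}$)
$F{\left(r,K \right)} = -1 + K^{2}$
$\left(F{\left(-25,15 - 1 \right)} + g\right)^{2} = \left(\left(-1 + \left(15 - 1\right)^{2}\right) + 1560\right)^{2} = \left(\left(-1 + 14^{2}\right) + 1560\right)^{2} = \left(\left(-1 + 196\right) + 1560\right)^{2} = \left(195 + 1560\right)^{2} = 1755^{2} = 3080025$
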